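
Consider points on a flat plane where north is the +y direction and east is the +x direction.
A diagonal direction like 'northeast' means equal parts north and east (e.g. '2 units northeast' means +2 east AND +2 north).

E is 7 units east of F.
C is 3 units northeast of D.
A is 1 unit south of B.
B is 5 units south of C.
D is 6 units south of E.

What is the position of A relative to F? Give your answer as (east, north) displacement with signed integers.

Place F at the origin (east=0, north=0).
  E is 7 units east of F: delta (east=+7, north=+0); E at (east=7, north=0).
  D is 6 units south of E: delta (east=+0, north=-6); D at (east=7, north=-6).
  C is 3 units northeast of D: delta (east=+3, north=+3); C at (east=10, north=-3).
  B is 5 units south of C: delta (east=+0, north=-5); B at (east=10, north=-8).
  A is 1 unit south of B: delta (east=+0, north=-1); A at (east=10, north=-9).
Therefore A relative to F: (east=10, north=-9).

Answer: A is at (east=10, north=-9) relative to F.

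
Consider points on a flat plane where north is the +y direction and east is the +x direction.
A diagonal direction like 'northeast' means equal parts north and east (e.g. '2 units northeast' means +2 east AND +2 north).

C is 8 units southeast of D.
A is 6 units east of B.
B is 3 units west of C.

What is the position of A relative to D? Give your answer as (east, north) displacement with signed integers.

Place D at the origin (east=0, north=0).
  C is 8 units southeast of D: delta (east=+8, north=-8); C at (east=8, north=-8).
  B is 3 units west of C: delta (east=-3, north=+0); B at (east=5, north=-8).
  A is 6 units east of B: delta (east=+6, north=+0); A at (east=11, north=-8).
Therefore A relative to D: (east=11, north=-8).

Answer: A is at (east=11, north=-8) relative to D.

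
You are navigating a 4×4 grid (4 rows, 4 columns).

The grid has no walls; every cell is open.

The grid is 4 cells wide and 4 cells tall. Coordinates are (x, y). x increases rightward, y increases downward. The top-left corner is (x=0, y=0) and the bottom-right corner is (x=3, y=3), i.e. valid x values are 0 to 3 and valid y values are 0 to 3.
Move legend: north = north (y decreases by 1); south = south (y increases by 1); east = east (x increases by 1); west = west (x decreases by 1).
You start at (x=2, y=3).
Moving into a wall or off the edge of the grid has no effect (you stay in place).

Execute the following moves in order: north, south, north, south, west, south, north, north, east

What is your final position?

Start: (x=2, y=3)
  north (north): (x=2, y=3) -> (x=2, y=2)
  south (south): (x=2, y=2) -> (x=2, y=3)
  north (north): (x=2, y=3) -> (x=2, y=2)
  south (south): (x=2, y=2) -> (x=2, y=3)
  west (west): (x=2, y=3) -> (x=1, y=3)
  south (south): blocked, stay at (x=1, y=3)
  north (north): (x=1, y=3) -> (x=1, y=2)
  north (north): (x=1, y=2) -> (x=1, y=1)
  east (east): (x=1, y=1) -> (x=2, y=1)
Final: (x=2, y=1)

Answer: Final position: (x=2, y=1)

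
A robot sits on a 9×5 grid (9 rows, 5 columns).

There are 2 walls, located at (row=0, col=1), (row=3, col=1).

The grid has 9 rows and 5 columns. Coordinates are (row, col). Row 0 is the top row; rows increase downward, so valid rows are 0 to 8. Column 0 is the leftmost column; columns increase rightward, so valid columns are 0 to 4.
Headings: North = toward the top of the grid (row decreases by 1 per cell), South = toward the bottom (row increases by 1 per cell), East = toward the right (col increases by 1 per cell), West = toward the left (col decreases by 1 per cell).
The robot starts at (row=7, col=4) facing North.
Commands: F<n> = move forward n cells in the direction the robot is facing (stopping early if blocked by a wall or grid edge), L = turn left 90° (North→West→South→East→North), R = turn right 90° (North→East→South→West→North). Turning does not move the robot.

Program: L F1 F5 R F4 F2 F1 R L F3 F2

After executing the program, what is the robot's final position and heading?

Start: (row=7, col=4), facing North
  L: turn left, now facing West
  F1: move forward 1, now at (row=7, col=3)
  F5: move forward 3/5 (blocked), now at (row=7, col=0)
  R: turn right, now facing North
  F4: move forward 4, now at (row=3, col=0)
  F2: move forward 2, now at (row=1, col=0)
  F1: move forward 1, now at (row=0, col=0)
  R: turn right, now facing East
  L: turn left, now facing North
  F3: move forward 0/3 (blocked), now at (row=0, col=0)
  F2: move forward 0/2 (blocked), now at (row=0, col=0)
Final: (row=0, col=0), facing North

Answer: Final position: (row=0, col=0), facing North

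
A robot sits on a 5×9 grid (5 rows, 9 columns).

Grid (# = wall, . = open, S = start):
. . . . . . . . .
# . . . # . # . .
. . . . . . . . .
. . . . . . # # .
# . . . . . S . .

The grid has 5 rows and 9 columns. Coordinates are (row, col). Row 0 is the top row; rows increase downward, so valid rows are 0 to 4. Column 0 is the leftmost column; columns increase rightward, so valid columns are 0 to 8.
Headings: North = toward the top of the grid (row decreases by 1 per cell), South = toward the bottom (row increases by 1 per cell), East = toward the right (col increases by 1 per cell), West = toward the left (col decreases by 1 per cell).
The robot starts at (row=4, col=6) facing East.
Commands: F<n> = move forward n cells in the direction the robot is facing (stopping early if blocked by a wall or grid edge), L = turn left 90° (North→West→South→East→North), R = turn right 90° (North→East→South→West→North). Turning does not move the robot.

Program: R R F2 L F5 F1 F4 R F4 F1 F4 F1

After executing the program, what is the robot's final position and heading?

Start: (row=4, col=6), facing East
  R: turn right, now facing South
  R: turn right, now facing West
  F2: move forward 2, now at (row=4, col=4)
  L: turn left, now facing South
  F5: move forward 0/5 (blocked), now at (row=4, col=4)
  F1: move forward 0/1 (blocked), now at (row=4, col=4)
  F4: move forward 0/4 (blocked), now at (row=4, col=4)
  R: turn right, now facing West
  F4: move forward 3/4 (blocked), now at (row=4, col=1)
  F1: move forward 0/1 (blocked), now at (row=4, col=1)
  F4: move forward 0/4 (blocked), now at (row=4, col=1)
  F1: move forward 0/1 (blocked), now at (row=4, col=1)
Final: (row=4, col=1), facing West

Answer: Final position: (row=4, col=1), facing West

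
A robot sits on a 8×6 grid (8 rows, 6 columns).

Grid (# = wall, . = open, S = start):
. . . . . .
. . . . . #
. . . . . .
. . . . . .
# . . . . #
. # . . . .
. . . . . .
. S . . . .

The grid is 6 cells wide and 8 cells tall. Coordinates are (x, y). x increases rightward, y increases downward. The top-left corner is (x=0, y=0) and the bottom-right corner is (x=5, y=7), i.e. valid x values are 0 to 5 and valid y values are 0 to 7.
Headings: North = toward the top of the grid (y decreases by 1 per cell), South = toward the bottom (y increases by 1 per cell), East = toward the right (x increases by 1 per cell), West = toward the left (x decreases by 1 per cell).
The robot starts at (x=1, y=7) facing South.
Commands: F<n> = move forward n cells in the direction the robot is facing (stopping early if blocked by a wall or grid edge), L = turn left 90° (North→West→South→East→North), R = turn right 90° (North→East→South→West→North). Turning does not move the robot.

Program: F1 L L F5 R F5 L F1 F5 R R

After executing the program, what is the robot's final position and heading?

Start: (x=1, y=7), facing South
  F1: move forward 0/1 (blocked), now at (x=1, y=7)
  L: turn left, now facing East
  L: turn left, now facing North
  F5: move forward 1/5 (blocked), now at (x=1, y=6)
  R: turn right, now facing East
  F5: move forward 4/5 (blocked), now at (x=5, y=6)
  L: turn left, now facing North
  F1: move forward 1, now at (x=5, y=5)
  F5: move forward 0/5 (blocked), now at (x=5, y=5)
  R: turn right, now facing East
  R: turn right, now facing South
Final: (x=5, y=5), facing South

Answer: Final position: (x=5, y=5), facing South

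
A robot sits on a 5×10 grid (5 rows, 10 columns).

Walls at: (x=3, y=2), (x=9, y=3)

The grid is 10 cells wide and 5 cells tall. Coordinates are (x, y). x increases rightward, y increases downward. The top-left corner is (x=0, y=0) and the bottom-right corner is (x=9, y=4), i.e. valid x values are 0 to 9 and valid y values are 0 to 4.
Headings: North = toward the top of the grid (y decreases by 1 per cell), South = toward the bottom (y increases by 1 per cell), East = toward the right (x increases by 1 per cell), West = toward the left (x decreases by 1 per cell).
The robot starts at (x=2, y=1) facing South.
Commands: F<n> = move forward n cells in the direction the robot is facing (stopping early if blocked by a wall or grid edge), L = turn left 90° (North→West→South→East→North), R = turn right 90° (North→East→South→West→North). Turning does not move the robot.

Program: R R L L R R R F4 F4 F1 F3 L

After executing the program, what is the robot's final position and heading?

Answer: Final position: (x=9, y=1), facing North

Derivation:
Start: (x=2, y=1), facing South
  R: turn right, now facing West
  R: turn right, now facing North
  L: turn left, now facing West
  L: turn left, now facing South
  R: turn right, now facing West
  R: turn right, now facing North
  R: turn right, now facing East
  F4: move forward 4, now at (x=6, y=1)
  F4: move forward 3/4 (blocked), now at (x=9, y=1)
  F1: move forward 0/1 (blocked), now at (x=9, y=1)
  F3: move forward 0/3 (blocked), now at (x=9, y=1)
  L: turn left, now facing North
Final: (x=9, y=1), facing North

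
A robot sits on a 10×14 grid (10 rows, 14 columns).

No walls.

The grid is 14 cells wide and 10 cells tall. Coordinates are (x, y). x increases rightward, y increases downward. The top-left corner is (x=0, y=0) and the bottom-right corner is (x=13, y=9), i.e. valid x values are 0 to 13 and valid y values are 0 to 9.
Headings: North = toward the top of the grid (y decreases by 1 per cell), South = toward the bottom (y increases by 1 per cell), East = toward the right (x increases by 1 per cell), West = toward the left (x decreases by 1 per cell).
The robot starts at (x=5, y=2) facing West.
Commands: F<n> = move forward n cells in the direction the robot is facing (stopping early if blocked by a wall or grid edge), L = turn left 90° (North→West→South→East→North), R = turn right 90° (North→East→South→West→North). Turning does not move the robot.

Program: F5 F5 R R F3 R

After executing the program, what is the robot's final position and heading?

Start: (x=5, y=2), facing West
  F5: move forward 5, now at (x=0, y=2)
  F5: move forward 0/5 (blocked), now at (x=0, y=2)
  R: turn right, now facing North
  R: turn right, now facing East
  F3: move forward 3, now at (x=3, y=2)
  R: turn right, now facing South
Final: (x=3, y=2), facing South

Answer: Final position: (x=3, y=2), facing South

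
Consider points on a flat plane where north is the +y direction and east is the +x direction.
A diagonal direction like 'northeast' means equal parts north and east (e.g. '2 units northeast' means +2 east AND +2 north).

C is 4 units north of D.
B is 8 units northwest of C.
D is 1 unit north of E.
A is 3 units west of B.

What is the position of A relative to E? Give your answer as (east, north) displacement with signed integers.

Place E at the origin (east=0, north=0).
  D is 1 unit north of E: delta (east=+0, north=+1); D at (east=0, north=1).
  C is 4 units north of D: delta (east=+0, north=+4); C at (east=0, north=5).
  B is 8 units northwest of C: delta (east=-8, north=+8); B at (east=-8, north=13).
  A is 3 units west of B: delta (east=-3, north=+0); A at (east=-11, north=13).
Therefore A relative to E: (east=-11, north=13).

Answer: A is at (east=-11, north=13) relative to E.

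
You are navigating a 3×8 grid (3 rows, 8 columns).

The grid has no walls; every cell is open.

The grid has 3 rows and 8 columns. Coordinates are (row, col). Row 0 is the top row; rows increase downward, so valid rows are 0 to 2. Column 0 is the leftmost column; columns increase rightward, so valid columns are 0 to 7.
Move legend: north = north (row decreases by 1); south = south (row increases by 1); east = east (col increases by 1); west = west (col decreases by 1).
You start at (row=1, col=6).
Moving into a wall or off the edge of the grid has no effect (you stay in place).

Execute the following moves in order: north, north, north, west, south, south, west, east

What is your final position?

Start: (row=1, col=6)
  north (north): (row=1, col=6) -> (row=0, col=6)
  north (north): blocked, stay at (row=0, col=6)
  north (north): blocked, stay at (row=0, col=6)
  west (west): (row=0, col=6) -> (row=0, col=5)
  south (south): (row=0, col=5) -> (row=1, col=5)
  south (south): (row=1, col=5) -> (row=2, col=5)
  west (west): (row=2, col=5) -> (row=2, col=4)
  east (east): (row=2, col=4) -> (row=2, col=5)
Final: (row=2, col=5)

Answer: Final position: (row=2, col=5)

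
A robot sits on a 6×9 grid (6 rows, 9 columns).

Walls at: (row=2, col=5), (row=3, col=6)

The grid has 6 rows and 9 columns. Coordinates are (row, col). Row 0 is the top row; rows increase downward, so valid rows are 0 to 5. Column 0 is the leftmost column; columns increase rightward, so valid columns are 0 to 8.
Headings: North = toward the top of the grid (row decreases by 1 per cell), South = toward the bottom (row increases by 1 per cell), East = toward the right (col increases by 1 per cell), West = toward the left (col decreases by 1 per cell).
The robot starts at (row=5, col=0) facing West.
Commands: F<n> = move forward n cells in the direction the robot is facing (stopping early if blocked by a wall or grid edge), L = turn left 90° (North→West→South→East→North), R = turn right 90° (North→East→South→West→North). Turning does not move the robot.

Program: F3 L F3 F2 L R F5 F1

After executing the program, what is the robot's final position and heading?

Start: (row=5, col=0), facing West
  F3: move forward 0/3 (blocked), now at (row=5, col=0)
  L: turn left, now facing South
  F3: move forward 0/3 (blocked), now at (row=5, col=0)
  F2: move forward 0/2 (blocked), now at (row=5, col=0)
  L: turn left, now facing East
  R: turn right, now facing South
  F5: move forward 0/5 (blocked), now at (row=5, col=0)
  F1: move forward 0/1 (blocked), now at (row=5, col=0)
Final: (row=5, col=0), facing South

Answer: Final position: (row=5, col=0), facing South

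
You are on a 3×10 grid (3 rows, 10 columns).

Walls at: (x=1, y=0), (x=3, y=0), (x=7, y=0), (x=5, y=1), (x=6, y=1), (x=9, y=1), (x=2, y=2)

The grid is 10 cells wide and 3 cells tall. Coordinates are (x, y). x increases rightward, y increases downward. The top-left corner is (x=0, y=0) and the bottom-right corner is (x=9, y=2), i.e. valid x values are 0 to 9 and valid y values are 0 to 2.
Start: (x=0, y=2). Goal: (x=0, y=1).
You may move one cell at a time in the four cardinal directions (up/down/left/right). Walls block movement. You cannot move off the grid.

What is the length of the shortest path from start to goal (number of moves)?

BFS from (x=0, y=2) until reaching (x=0, y=1):
  Distance 0: (x=0, y=2)
  Distance 1: (x=0, y=1), (x=1, y=2)  <- goal reached here
One shortest path (1 moves): (x=0, y=2) -> (x=0, y=1)

Answer: Shortest path length: 1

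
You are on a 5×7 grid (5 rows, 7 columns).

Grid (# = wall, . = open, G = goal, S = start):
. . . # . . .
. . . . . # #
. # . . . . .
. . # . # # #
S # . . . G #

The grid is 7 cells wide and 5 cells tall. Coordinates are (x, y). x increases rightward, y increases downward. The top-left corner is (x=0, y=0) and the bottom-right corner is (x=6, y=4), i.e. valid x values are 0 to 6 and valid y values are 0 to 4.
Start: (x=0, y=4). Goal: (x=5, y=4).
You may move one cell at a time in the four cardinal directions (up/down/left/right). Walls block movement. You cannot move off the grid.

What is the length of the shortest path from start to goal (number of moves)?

BFS from (x=0, y=4) until reaching (x=5, y=4):
  Distance 0: (x=0, y=4)
  Distance 1: (x=0, y=3)
  Distance 2: (x=0, y=2), (x=1, y=3)
  Distance 3: (x=0, y=1)
  Distance 4: (x=0, y=0), (x=1, y=1)
  Distance 5: (x=1, y=0), (x=2, y=1)
  Distance 6: (x=2, y=0), (x=3, y=1), (x=2, y=2)
  Distance 7: (x=4, y=1), (x=3, y=2)
  Distance 8: (x=4, y=0), (x=4, y=2), (x=3, y=3)
  Distance 9: (x=5, y=0), (x=5, y=2), (x=3, y=4)
  Distance 10: (x=6, y=0), (x=6, y=2), (x=2, y=4), (x=4, y=4)
  Distance 11: (x=5, y=4)  <- goal reached here
One shortest path (11 moves): (x=0, y=4) -> (x=0, y=3) -> (x=0, y=2) -> (x=0, y=1) -> (x=1, y=1) -> (x=2, y=1) -> (x=3, y=1) -> (x=3, y=2) -> (x=3, y=3) -> (x=3, y=4) -> (x=4, y=4) -> (x=5, y=4)

Answer: Shortest path length: 11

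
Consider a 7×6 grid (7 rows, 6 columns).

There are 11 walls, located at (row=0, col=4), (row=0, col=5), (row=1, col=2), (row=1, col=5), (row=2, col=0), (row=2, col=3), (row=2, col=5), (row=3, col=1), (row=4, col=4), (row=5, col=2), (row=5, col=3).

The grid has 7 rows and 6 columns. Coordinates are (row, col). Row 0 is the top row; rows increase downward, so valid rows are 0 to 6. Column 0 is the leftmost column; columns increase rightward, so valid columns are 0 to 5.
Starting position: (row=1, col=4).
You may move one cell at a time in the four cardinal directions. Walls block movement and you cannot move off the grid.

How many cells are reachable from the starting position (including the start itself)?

Answer: Reachable cells: 31

Derivation:
BFS flood-fill from (row=1, col=4):
  Distance 0: (row=1, col=4)
  Distance 1: (row=1, col=3), (row=2, col=4)
  Distance 2: (row=0, col=3), (row=3, col=4)
  Distance 3: (row=0, col=2), (row=3, col=3), (row=3, col=5)
  Distance 4: (row=0, col=1), (row=3, col=2), (row=4, col=3), (row=4, col=5)
  Distance 5: (row=0, col=0), (row=1, col=1), (row=2, col=2), (row=4, col=2), (row=5, col=5)
  Distance 6: (row=1, col=0), (row=2, col=1), (row=4, col=1), (row=5, col=4), (row=6, col=5)
  Distance 7: (row=4, col=0), (row=5, col=1), (row=6, col=4)
  Distance 8: (row=3, col=0), (row=5, col=0), (row=6, col=1), (row=6, col=3)
  Distance 9: (row=6, col=0), (row=6, col=2)
Total reachable: 31 (grid has 31 open cells total)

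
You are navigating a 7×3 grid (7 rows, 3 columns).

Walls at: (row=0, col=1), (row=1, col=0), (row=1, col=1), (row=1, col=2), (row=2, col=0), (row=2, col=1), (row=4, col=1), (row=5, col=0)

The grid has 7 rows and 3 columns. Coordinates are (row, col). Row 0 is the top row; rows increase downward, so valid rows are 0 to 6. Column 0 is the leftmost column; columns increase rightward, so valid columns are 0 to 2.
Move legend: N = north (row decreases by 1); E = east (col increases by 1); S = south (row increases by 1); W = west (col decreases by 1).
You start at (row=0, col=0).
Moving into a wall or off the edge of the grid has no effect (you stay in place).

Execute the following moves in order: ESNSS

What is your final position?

Answer: Final position: (row=0, col=0)

Derivation:
Start: (row=0, col=0)
  E (east): blocked, stay at (row=0, col=0)
  S (south): blocked, stay at (row=0, col=0)
  N (north): blocked, stay at (row=0, col=0)
  S (south): blocked, stay at (row=0, col=0)
  S (south): blocked, stay at (row=0, col=0)
Final: (row=0, col=0)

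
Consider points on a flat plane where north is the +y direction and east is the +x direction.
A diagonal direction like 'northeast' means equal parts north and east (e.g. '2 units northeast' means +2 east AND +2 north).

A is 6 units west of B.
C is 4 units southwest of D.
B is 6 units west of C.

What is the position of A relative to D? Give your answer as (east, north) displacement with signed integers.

Answer: A is at (east=-16, north=-4) relative to D.

Derivation:
Place D at the origin (east=0, north=0).
  C is 4 units southwest of D: delta (east=-4, north=-4); C at (east=-4, north=-4).
  B is 6 units west of C: delta (east=-6, north=+0); B at (east=-10, north=-4).
  A is 6 units west of B: delta (east=-6, north=+0); A at (east=-16, north=-4).
Therefore A relative to D: (east=-16, north=-4).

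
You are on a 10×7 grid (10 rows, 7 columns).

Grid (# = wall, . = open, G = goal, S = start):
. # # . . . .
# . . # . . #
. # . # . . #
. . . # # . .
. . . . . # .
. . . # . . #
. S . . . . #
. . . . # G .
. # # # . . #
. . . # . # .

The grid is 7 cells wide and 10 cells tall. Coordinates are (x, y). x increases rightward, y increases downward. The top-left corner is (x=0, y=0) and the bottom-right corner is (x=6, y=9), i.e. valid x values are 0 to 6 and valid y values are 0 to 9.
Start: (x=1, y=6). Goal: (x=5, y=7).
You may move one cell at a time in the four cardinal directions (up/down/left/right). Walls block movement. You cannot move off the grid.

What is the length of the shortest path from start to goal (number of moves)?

Answer: Shortest path length: 5

Derivation:
BFS from (x=1, y=6) until reaching (x=5, y=7):
  Distance 0: (x=1, y=6)
  Distance 1: (x=1, y=5), (x=0, y=6), (x=2, y=6), (x=1, y=7)
  Distance 2: (x=1, y=4), (x=0, y=5), (x=2, y=5), (x=3, y=6), (x=0, y=7), (x=2, y=7)
  Distance 3: (x=1, y=3), (x=0, y=4), (x=2, y=4), (x=4, y=6), (x=3, y=7), (x=0, y=8)
  Distance 4: (x=0, y=3), (x=2, y=3), (x=3, y=4), (x=4, y=5), (x=5, y=6), (x=0, y=9)
  Distance 5: (x=0, y=2), (x=2, y=2), (x=4, y=4), (x=5, y=5), (x=5, y=7), (x=1, y=9)  <- goal reached here
One shortest path (5 moves): (x=1, y=6) -> (x=2, y=6) -> (x=3, y=6) -> (x=4, y=6) -> (x=5, y=6) -> (x=5, y=7)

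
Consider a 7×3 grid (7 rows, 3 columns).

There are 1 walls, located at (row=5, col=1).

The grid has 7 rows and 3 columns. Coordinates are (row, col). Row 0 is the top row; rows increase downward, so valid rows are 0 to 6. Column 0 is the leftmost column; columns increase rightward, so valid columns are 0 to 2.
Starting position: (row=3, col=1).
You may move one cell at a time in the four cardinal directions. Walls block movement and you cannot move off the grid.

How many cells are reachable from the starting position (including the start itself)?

BFS flood-fill from (row=3, col=1):
  Distance 0: (row=3, col=1)
  Distance 1: (row=2, col=1), (row=3, col=0), (row=3, col=2), (row=4, col=1)
  Distance 2: (row=1, col=1), (row=2, col=0), (row=2, col=2), (row=4, col=0), (row=4, col=2)
  Distance 3: (row=0, col=1), (row=1, col=0), (row=1, col=2), (row=5, col=0), (row=5, col=2)
  Distance 4: (row=0, col=0), (row=0, col=2), (row=6, col=0), (row=6, col=2)
  Distance 5: (row=6, col=1)
Total reachable: 20 (grid has 20 open cells total)

Answer: Reachable cells: 20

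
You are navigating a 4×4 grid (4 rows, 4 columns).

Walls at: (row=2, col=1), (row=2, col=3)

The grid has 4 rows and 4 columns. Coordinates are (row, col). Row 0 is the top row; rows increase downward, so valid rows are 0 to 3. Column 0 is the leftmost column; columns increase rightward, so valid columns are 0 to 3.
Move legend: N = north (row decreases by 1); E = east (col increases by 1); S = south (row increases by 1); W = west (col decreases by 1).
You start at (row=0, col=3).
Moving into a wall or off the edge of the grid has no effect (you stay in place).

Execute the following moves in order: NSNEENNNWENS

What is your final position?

Answer: Final position: (row=1, col=3)

Derivation:
Start: (row=0, col=3)
  N (north): blocked, stay at (row=0, col=3)
  S (south): (row=0, col=3) -> (row=1, col=3)
  N (north): (row=1, col=3) -> (row=0, col=3)
  E (east): blocked, stay at (row=0, col=3)
  E (east): blocked, stay at (row=0, col=3)
  [×3]N (north): blocked, stay at (row=0, col=3)
  W (west): (row=0, col=3) -> (row=0, col=2)
  E (east): (row=0, col=2) -> (row=0, col=3)
  N (north): blocked, stay at (row=0, col=3)
  S (south): (row=0, col=3) -> (row=1, col=3)
Final: (row=1, col=3)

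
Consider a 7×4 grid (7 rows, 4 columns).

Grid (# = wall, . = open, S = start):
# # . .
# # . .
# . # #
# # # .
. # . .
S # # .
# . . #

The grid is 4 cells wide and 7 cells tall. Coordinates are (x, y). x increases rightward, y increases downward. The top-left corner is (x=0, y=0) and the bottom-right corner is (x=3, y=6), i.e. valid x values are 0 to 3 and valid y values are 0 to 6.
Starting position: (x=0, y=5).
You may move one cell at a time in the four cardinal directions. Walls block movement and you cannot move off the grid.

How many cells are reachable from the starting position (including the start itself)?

Answer: Reachable cells: 2

Derivation:
BFS flood-fill from (x=0, y=5):
  Distance 0: (x=0, y=5)
  Distance 1: (x=0, y=4)
Total reachable: 2 (grid has 13 open cells total)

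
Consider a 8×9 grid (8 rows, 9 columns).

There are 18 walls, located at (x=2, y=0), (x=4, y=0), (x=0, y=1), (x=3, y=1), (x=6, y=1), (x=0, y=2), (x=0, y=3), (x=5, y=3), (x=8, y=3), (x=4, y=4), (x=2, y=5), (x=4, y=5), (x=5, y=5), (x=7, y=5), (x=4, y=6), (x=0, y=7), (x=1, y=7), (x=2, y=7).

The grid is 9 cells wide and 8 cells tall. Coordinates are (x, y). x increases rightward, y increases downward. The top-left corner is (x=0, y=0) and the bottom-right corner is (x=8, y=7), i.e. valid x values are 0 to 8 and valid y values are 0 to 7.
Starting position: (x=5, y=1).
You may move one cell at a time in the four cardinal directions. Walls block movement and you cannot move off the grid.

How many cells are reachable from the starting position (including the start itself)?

Answer: Reachable cells: 53

Derivation:
BFS flood-fill from (x=5, y=1):
  Distance 0: (x=5, y=1)
  Distance 1: (x=5, y=0), (x=4, y=1), (x=5, y=2)
  Distance 2: (x=6, y=0), (x=4, y=2), (x=6, y=2)
  Distance 3: (x=7, y=0), (x=3, y=2), (x=7, y=2), (x=4, y=3), (x=6, y=3)
  Distance 4: (x=8, y=0), (x=7, y=1), (x=2, y=2), (x=8, y=2), (x=3, y=3), (x=7, y=3), (x=6, y=4)
  Distance 5: (x=2, y=1), (x=8, y=1), (x=1, y=2), (x=2, y=3), (x=3, y=4), (x=5, y=4), (x=7, y=4), (x=6, y=5)
  Distance 6: (x=1, y=1), (x=1, y=3), (x=2, y=4), (x=8, y=4), (x=3, y=5), (x=6, y=6)
  Distance 7: (x=1, y=0), (x=1, y=4), (x=8, y=5), (x=3, y=6), (x=5, y=6), (x=7, y=6), (x=6, y=7)
  Distance 8: (x=0, y=0), (x=0, y=4), (x=1, y=5), (x=2, y=6), (x=8, y=6), (x=3, y=7), (x=5, y=7), (x=7, y=7)
  Distance 9: (x=0, y=5), (x=1, y=6), (x=4, y=7), (x=8, y=7)
  Distance 10: (x=0, y=6)
Total reachable: 53 (grid has 54 open cells total)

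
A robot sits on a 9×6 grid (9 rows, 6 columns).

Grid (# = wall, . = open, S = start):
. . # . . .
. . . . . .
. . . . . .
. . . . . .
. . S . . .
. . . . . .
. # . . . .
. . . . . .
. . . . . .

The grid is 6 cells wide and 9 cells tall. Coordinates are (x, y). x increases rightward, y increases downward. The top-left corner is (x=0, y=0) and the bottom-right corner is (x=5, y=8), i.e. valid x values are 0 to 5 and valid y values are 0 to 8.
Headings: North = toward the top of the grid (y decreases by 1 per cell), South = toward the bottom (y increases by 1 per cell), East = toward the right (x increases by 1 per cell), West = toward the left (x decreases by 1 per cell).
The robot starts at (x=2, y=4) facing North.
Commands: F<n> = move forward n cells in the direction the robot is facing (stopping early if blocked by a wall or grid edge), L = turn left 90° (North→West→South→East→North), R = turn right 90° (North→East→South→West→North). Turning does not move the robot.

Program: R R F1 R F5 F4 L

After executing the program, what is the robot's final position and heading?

Answer: Final position: (x=0, y=5), facing South

Derivation:
Start: (x=2, y=4), facing North
  R: turn right, now facing East
  R: turn right, now facing South
  F1: move forward 1, now at (x=2, y=5)
  R: turn right, now facing West
  F5: move forward 2/5 (blocked), now at (x=0, y=5)
  F4: move forward 0/4 (blocked), now at (x=0, y=5)
  L: turn left, now facing South
Final: (x=0, y=5), facing South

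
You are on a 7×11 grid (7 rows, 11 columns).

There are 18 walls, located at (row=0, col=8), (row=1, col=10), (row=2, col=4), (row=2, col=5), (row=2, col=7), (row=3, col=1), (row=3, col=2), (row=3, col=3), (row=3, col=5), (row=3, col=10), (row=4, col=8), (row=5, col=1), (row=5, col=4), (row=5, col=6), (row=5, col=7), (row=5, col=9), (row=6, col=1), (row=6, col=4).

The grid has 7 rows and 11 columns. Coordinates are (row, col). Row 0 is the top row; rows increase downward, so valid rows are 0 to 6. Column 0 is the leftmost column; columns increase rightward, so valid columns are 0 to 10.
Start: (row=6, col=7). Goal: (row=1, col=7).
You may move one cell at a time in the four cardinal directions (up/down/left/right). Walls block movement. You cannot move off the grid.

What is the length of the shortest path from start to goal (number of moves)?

Answer: Shortest path length: 9

Derivation:
BFS from (row=6, col=7) until reaching (row=1, col=7):
  Distance 0: (row=6, col=7)
  Distance 1: (row=6, col=6), (row=6, col=8)
  Distance 2: (row=5, col=8), (row=6, col=5), (row=6, col=9)
  Distance 3: (row=5, col=5), (row=6, col=10)
  Distance 4: (row=4, col=5), (row=5, col=10)
  Distance 5: (row=4, col=4), (row=4, col=6), (row=4, col=10)
  Distance 6: (row=3, col=4), (row=3, col=6), (row=4, col=3), (row=4, col=7), (row=4, col=9)
  Distance 7: (row=2, col=6), (row=3, col=7), (row=3, col=9), (row=4, col=2), (row=5, col=3)
  Distance 8: (row=1, col=6), (row=2, col=9), (row=3, col=8), (row=4, col=1), (row=5, col=2), (row=6, col=3)
  Distance 9: (row=0, col=6), (row=1, col=5), (row=1, col=7), (row=1, col=9), (row=2, col=8), (row=2, col=10), (row=4, col=0), (row=6, col=2)  <- goal reached here
One shortest path (9 moves): (row=6, col=7) -> (row=6, col=6) -> (row=6, col=5) -> (row=5, col=5) -> (row=4, col=5) -> (row=4, col=6) -> (row=3, col=6) -> (row=2, col=6) -> (row=1, col=6) -> (row=1, col=7)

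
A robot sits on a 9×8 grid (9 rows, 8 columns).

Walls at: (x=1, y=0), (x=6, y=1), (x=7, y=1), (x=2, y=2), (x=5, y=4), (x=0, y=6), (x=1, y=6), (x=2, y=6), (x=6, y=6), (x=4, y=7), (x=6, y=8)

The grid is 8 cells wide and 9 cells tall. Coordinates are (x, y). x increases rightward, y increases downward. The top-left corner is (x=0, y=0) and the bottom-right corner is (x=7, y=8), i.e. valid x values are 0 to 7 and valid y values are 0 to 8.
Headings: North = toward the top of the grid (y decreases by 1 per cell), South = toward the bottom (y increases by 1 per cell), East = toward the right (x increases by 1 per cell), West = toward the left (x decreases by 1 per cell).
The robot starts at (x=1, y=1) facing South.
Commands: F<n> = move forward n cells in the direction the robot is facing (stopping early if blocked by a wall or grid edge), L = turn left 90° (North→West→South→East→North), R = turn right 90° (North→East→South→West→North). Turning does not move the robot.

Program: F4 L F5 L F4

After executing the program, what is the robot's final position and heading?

Start: (x=1, y=1), facing South
  F4: move forward 4, now at (x=1, y=5)
  L: turn left, now facing East
  F5: move forward 5, now at (x=6, y=5)
  L: turn left, now facing North
  F4: move forward 3/4 (blocked), now at (x=6, y=2)
Final: (x=6, y=2), facing North

Answer: Final position: (x=6, y=2), facing North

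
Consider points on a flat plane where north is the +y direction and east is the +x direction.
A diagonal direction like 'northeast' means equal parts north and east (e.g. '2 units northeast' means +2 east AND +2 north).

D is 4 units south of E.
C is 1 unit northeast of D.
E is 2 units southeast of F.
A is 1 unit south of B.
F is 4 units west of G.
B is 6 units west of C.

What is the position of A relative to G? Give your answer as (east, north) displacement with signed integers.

Answer: A is at (east=-7, north=-6) relative to G.

Derivation:
Place G at the origin (east=0, north=0).
  F is 4 units west of G: delta (east=-4, north=+0); F at (east=-4, north=0).
  E is 2 units southeast of F: delta (east=+2, north=-2); E at (east=-2, north=-2).
  D is 4 units south of E: delta (east=+0, north=-4); D at (east=-2, north=-6).
  C is 1 unit northeast of D: delta (east=+1, north=+1); C at (east=-1, north=-5).
  B is 6 units west of C: delta (east=-6, north=+0); B at (east=-7, north=-5).
  A is 1 unit south of B: delta (east=+0, north=-1); A at (east=-7, north=-6).
Therefore A relative to G: (east=-7, north=-6).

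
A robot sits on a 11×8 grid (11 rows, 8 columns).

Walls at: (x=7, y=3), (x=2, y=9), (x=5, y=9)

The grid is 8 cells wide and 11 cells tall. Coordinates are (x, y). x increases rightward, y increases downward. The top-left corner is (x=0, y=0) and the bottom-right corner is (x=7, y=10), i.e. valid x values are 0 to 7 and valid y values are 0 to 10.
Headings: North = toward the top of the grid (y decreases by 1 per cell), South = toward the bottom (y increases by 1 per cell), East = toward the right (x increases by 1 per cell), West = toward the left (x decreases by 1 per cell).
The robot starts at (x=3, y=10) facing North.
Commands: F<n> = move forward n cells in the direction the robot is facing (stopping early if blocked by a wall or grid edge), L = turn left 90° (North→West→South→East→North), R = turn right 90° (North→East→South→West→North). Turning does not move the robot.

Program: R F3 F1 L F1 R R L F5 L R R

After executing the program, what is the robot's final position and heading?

Answer: Final position: (x=7, y=9), facing South

Derivation:
Start: (x=3, y=10), facing North
  R: turn right, now facing East
  F3: move forward 3, now at (x=6, y=10)
  F1: move forward 1, now at (x=7, y=10)
  L: turn left, now facing North
  F1: move forward 1, now at (x=7, y=9)
  R: turn right, now facing East
  R: turn right, now facing South
  L: turn left, now facing East
  F5: move forward 0/5 (blocked), now at (x=7, y=9)
  L: turn left, now facing North
  R: turn right, now facing East
  R: turn right, now facing South
Final: (x=7, y=9), facing South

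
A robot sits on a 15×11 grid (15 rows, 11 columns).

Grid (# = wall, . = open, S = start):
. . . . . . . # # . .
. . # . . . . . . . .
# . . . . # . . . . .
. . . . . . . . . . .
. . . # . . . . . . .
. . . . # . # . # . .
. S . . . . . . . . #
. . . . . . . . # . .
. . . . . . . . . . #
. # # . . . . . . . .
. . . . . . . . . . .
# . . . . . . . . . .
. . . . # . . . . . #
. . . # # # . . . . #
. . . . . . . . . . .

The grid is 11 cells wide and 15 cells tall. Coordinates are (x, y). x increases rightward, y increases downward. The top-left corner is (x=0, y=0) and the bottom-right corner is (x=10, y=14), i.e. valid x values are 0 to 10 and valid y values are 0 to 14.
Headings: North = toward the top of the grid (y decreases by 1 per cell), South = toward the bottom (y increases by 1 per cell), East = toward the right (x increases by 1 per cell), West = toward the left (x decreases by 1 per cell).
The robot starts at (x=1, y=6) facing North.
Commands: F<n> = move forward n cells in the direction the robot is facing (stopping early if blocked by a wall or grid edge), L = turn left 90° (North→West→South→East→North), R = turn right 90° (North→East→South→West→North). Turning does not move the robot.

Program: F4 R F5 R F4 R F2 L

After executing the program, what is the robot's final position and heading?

Start: (x=1, y=6), facing North
  F4: move forward 4, now at (x=1, y=2)
  R: turn right, now facing East
  F5: move forward 3/5 (blocked), now at (x=4, y=2)
  R: turn right, now facing South
  F4: move forward 2/4 (blocked), now at (x=4, y=4)
  R: turn right, now facing West
  F2: move forward 0/2 (blocked), now at (x=4, y=4)
  L: turn left, now facing South
Final: (x=4, y=4), facing South

Answer: Final position: (x=4, y=4), facing South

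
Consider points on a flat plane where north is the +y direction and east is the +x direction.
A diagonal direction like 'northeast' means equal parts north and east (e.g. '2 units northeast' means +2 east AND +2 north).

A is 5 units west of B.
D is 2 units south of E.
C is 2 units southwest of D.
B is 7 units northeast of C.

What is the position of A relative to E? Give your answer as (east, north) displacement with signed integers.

Place E at the origin (east=0, north=0).
  D is 2 units south of E: delta (east=+0, north=-2); D at (east=0, north=-2).
  C is 2 units southwest of D: delta (east=-2, north=-2); C at (east=-2, north=-4).
  B is 7 units northeast of C: delta (east=+7, north=+7); B at (east=5, north=3).
  A is 5 units west of B: delta (east=-5, north=+0); A at (east=0, north=3).
Therefore A relative to E: (east=0, north=3).

Answer: A is at (east=0, north=3) relative to E.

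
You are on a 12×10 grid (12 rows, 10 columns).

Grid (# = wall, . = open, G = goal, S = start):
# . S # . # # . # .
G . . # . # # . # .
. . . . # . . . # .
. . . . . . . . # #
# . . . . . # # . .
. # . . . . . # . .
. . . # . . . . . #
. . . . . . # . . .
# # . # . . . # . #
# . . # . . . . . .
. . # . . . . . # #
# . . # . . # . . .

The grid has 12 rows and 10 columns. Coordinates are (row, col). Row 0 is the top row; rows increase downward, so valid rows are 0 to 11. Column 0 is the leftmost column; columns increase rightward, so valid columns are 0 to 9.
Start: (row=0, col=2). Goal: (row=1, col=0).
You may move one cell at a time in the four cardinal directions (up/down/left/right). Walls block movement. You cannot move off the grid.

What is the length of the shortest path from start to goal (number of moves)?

BFS from (row=0, col=2) until reaching (row=1, col=0):
  Distance 0: (row=0, col=2)
  Distance 1: (row=0, col=1), (row=1, col=2)
  Distance 2: (row=1, col=1), (row=2, col=2)
  Distance 3: (row=1, col=0), (row=2, col=1), (row=2, col=3), (row=3, col=2)  <- goal reached here
One shortest path (3 moves): (row=0, col=2) -> (row=0, col=1) -> (row=1, col=1) -> (row=1, col=0)

Answer: Shortest path length: 3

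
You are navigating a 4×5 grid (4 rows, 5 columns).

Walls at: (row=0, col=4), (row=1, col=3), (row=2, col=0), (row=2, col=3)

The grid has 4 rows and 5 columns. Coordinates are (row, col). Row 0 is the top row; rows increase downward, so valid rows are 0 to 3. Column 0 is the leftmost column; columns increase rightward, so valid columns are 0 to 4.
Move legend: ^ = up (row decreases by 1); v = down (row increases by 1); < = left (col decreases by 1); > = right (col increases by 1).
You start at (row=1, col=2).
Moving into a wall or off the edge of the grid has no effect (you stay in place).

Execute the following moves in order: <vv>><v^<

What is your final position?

Answer: Final position: (row=2, col=1)

Derivation:
Start: (row=1, col=2)
  < (left): (row=1, col=2) -> (row=1, col=1)
  v (down): (row=1, col=1) -> (row=2, col=1)
  v (down): (row=2, col=1) -> (row=3, col=1)
  > (right): (row=3, col=1) -> (row=3, col=2)
  > (right): (row=3, col=2) -> (row=3, col=3)
  < (left): (row=3, col=3) -> (row=3, col=2)
  v (down): blocked, stay at (row=3, col=2)
  ^ (up): (row=3, col=2) -> (row=2, col=2)
  < (left): (row=2, col=2) -> (row=2, col=1)
Final: (row=2, col=1)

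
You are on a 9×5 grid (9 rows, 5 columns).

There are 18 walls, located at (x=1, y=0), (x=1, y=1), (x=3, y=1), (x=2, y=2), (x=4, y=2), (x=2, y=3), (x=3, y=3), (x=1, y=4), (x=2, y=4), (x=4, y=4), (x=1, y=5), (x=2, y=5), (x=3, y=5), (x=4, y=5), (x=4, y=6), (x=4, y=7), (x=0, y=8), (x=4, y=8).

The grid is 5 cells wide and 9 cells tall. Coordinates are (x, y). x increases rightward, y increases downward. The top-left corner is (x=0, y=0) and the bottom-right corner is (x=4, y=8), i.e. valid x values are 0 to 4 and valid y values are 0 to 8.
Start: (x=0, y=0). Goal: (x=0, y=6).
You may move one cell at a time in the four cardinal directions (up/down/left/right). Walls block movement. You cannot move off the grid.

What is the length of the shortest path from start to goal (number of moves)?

Answer: Shortest path length: 6

Derivation:
BFS from (x=0, y=0) until reaching (x=0, y=6):
  Distance 0: (x=0, y=0)
  Distance 1: (x=0, y=1)
  Distance 2: (x=0, y=2)
  Distance 3: (x=1, y=2), (x=0, y=3)
  Distance 4: (x=1, y=3), (x=0, y=4)
  Distance 5: (x=0, y=5)
  Distance 6: (x=0, y=6)  <- goal reached here
One shortest path (6 moves): (x=0, y=0) -> (x=0, y=1) -> (x=0, y=2) -> (x=0, y=3) -> (x=0, y=4) -> (x=0, y=5) -> (x=0, y=6)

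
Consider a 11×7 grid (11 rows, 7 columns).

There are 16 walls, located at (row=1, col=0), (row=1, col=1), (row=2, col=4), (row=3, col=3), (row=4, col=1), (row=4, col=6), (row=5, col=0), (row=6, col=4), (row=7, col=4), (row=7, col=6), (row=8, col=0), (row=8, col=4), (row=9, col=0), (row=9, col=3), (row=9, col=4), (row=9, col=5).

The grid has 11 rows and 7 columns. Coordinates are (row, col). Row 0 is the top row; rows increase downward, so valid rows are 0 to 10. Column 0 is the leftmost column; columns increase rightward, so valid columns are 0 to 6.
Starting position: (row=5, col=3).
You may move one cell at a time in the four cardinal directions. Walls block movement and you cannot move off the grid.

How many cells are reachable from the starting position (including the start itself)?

BFS flood-fill from (row=5, col=3):
  Distance 0: (row=5, col=3)
  Distance 1: (row=4, col=3), (row=5, col=2), (row=5, col=4), (row=6, col=3)
  Distance 2: (row=4, col=2), (row=4, col=4), (row=5, col=1), (row=5, col=5), (row=6, col=2), (row=7, col=3)
  Distance 3: (row=3, col=2), (row=3, col=4), (row=4, col=5), (row=5, col=6), (row=6, col=1), (row=6, col=5), (row=7, col=2), (row=8, col=3)
  Distance 4: (row=2, col=2), (row=3, col=1), (row=3, col=5), (row=6, col=0), (row=6, col=6), (row=7, col=1), (row=7, col=5), (row=8, col=2)
  Distance 5: (row=1, col=2), (row=2, col=1), (row=2, col=3), (row=2, col=5), (row=3, col=0), (row=3, col=6), (row=7, col=0), (row=8, col=1), (row=8, col=5), (row=9, col=2)
  Distance 6: (row=0, col=2), (row=1, col=3), (row=1, col=5), (row=2, col=0), (row=2, col=6), (row=4, col=0), (row=8, col=6), (row=9, col=1), (row=10, col=2)
  Distance 7: (row=0, col=1), (row=0, col=3), (row=0, col=5), (row=1, col=4), (row=1, col=6), (row=9, col=6), (row=10, col=1), (row=10, col=3)
  Distance 8: (row=0, col=0), (row=0, col=4), (row=0, col=6), (row=10, col=0), (row=10, col=4), (row=10, col=6)
  Distance 9: (row=10, col=5)
Total reachable: 61 (grid has 61 open cells total)

Answer: Reachable cells: 61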